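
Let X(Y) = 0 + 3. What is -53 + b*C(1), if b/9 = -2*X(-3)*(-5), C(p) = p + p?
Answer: 487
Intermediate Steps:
C(p) = 2*p
X(Y) = 3
b = 270 (b = 9*(-2*3*(-5)) = 9*(-6*(-5)) = 9*30 = 270)
-53 + b*C(1) = -53 + 270*(2*1) = -53 + 270*2 = -53 + 540 = 487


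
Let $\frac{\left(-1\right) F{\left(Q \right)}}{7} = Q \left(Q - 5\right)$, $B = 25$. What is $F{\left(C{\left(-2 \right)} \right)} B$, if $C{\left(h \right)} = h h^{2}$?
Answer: $-18200$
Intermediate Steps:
$C{\left(h \right)} = h^{3}$
$F{\left(Q \right)} = - 7 Q \left(-5 + Q\right)$ ($F{\left(Q \right)} = - 7 Q \left(Q - 5\right) = - 7 Q \left(-5 + Q\right)$)
$F{\left(C{\left(-2 \right)} \right)} B = 7 \left(-2\right)^{3} \left(5 - \left(-2\right)^{3}\right) 25 = 7 \left(-8\right) \left(5 - -8\right) 25 = 7 \left(-8\right) \left(5 + 8\right) 25 = 7 \left(-8\right) 13 \cdot 25 = \left(-728\right) 25 = -18200$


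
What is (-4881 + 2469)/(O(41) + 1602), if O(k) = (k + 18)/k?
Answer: -98892/65741 ≈ -1.5043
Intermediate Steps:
O(k) = (18 + k)/k
(-4881 + 2469)/(O(41) + 1602) = (-4881 + 2469)/((18 + 41)/41 + 1602) = -2412/((1/41)*59 + 1602) = -2412/(59/41 + 1602) = -2412/65741/41 = -2412*41/65741 = -98892/65741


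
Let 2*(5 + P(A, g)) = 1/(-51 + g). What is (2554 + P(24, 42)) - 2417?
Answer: 2375/18 ≈ 131.94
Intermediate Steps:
P(A, g) = -5 + 1/(2*(-51 + g))
(2554 + P(24, 42)) - 2417 = (2554 + (511 - 10*42)/(2*(-51 + 42))) - 2417 = (2554 + (½)*(511 - 420)/(-9)) - 2417 = (2554 + (½)*(-⅑)*91) - 2417 = (2554 - 91/18) - 2417 = 45881/18 - 2417 = 2375/18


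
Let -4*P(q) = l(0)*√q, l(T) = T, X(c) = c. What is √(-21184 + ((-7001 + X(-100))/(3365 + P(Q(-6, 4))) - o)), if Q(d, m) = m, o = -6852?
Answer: I*√162308355565/3365 ≈ 119.73*I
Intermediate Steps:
P(q) = 0 (P(q) = -0*√q = -¼*0 = 0)
√(-21184 + ((-7001 + X(-100))/(3365 + P(Q(-6, 4))) - o)) = √(-21184 + ((-7001 - 100)/(3365 + 0) - 1*(-6852))) = √(-21184 + (-7101/3365 + 6852)) = √(-21184 + 23049879/3365) = √(-48234281/3365) = I*√162308355565/3365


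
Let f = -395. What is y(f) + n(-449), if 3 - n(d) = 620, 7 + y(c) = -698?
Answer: -1322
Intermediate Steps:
y(c) = -705 (y(c) = -7 - 698 = -705)
n(d) = -617 (n(d) = 3 - 1*620 = 3 - 620 = -617)
y(f) + n(-449) = -705 - 617 = -1322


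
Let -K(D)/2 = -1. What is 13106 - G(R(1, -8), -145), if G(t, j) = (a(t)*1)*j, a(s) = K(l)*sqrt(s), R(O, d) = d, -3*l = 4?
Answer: 13106 + 580*I*sqrt(2) ≈ 13106.0 + 820.24*I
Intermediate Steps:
l = -4/3 (l = -1/3*4 = -4/3 ≈ -1.3333)
K(D) = 2 (K(D) = -2*(-1) = 2)
a(s) = 2*sqrt(s)
G(t, j) = 2*j*sqrt(t) (G(t, j) = ((2*sqrt(t))*1)*j = (2*sqrt(t))*j = 2*j*sqrt(t))
13106 - G(R(1, -8), -145) = 13106 - 2*(-145)*sqrt(-8) = 13106 - 2*(-145)*2*I*sqrt(2) = 13106 - (-580)*I*sqrt(2) = 13106 + 580*I*sqrt(2)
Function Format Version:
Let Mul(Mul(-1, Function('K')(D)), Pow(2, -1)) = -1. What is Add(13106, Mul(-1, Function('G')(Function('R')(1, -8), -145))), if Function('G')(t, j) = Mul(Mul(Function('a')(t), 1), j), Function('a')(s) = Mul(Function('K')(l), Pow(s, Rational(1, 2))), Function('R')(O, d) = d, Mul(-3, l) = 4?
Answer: Add(13106, Mul(580, I, Pow(2, Rational(1, 2)))) ≈ Add(13106., Mul(820.24, I))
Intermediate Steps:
l = Rational(-4, 3) (l = Mul(Rational(-1, 3), 4) = Rational(-4, 3) ≈ -1.3333)
Function('K')(D) = 2 (Function('K')(D) = Mul(-2, -1) = 2)
Function('a')(s) = Mul(2, Pow(s, Rational(1, 2)))
Function('G')(t, j) = Mul(2, j, Pow(t, Rational(1, 2))) (Function('G')(t, j) = Mul(Mul(Mul(2, Pow(t, Rational(1, 2))), 1), j) = Mul(Mul(2, Pow(t, Rational(1, 2))), j) = Mul(2, j, Pow(t, Rational(1, 2))))
Add(13106, Mul(-1, Function('G')(Function('R')(1, -8), -145))) = Add(13106, Mul(-1, Mul(2, -145, Pow(-8, Rational(1, 2))))) = Add(13106, Mul(-1, Mul(2, -145, Mul(2, I, Pow(2, Rational(1, 2)))))) = Add(13106, Mul(-1, Mul(-580, I, Pow(2, Rational(1, 2))))) = Add(13106, Mul(580, I, Pow(2, Rational(1, 2))))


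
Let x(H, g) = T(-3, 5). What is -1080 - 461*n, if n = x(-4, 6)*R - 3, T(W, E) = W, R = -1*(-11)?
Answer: 15516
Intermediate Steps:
R = 11
x(H, g) = -3
n = -36 (n = -3*11 - 3 = -33 - 3 = -36)
-1080 - 461*n = -1080 - 461*(-36) = -1080 + 16596 = 15516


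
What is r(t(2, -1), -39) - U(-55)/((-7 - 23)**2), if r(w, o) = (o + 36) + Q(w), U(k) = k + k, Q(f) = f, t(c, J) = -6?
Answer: -799/90 ≈ -8.8778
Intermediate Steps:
U(k) = 2*k
r(w, o) = 36 + o + w (r(w, o) = (o + 36) + w = (36 + o) + w = 36 + o + w)
r(t(2, -1), -39) - U(-55)/((-7 - 23)**2) = (36 - 39 - 6) - 2*(-55)/((-7 - 23)**2) = -9 - (-110)/((-30)**2) = -9 - (-110)/900 = -9 - 1*(-11/90) = -9 + 11/90 = -799/90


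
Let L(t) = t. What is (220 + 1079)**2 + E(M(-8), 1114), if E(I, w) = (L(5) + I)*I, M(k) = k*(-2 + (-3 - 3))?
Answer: 1691817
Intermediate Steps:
M(k) = -8*k (M(k) = k*(-2 - 6) = k*(-8) = -8*k)
E(I, w) = I*(5 + I) (E(I, w) = (5 + I)*I = I*(5 + I))
(220 + 1079)**2 + E(M(-8), 1114) = (220 + 1079)**2 + (-8*(-8))*(5 - 8*(-8)) = 1299**2 + 64*(5 + 64) = 1687401 + 64*69 = 1687401 + 4416 = 1691817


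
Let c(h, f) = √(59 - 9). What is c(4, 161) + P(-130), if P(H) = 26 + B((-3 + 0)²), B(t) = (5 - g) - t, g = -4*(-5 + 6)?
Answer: 26 + 5*√2 ≈ 33.071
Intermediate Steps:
c(h, f) = 5*√2 (c(h, f) = √50 = 5*√2)
g = -4 (g = -4*1 = -4)
B(t) = 9 - t (B(t) = (5 - 1*(-4)) - t = (5 + 4) - t = 9 - t)
P(H) = 26 (P(H) = 26 + (9 - (-3 + 0)²) = 26 + (9 - 1*(-3)²) = 26 + (9 - 1*9) = 26 + (9 - 9) = 26 + 0 = 26)
c(4, 161) + P(-130) = 5*√2 + 26 = 26 + 5*√2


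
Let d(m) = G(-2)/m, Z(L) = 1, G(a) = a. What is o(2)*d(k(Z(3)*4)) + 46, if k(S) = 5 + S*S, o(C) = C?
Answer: 962/21 ≈ 45.810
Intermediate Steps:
k(S) = 5 + S²
d(m) = -2/m
o(2)*d(k(Z(3)*4)) + 46 = 2*(-2/(5 + (1*4)²)) + 46 = 2*(-2/(5 + 4²)) + 46 = 2*(-2/(5 + 16)) + 46 = 2*(-2/21) + 46 = -4/21 + 46 = 962/21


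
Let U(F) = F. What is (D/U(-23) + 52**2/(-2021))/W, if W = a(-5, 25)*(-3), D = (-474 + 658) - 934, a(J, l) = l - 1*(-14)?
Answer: -1453558/5438511 ≈ -0.26727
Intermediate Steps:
a(J, l) = 14 + l (a(J, l) = l + 14 = 14 + l)
D = -750 (D = 184 - 934 = -750)
W = -117 (W = (14 + 25)*(-3) = 39*(-3) = -117)
(D/U(-23) + 52**2/(-2021))/W = (-750/(-23) + 52**2/(-2021))/(-117) = (-750*(-1/23) + 2704*(-1/2021))*(-1/117) = (750/23 - 2704/2021)*(-1/117) = (1453558/46483)*(-1/117) = -1453558/5438511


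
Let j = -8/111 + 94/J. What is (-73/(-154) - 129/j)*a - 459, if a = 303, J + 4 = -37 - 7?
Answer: 1752553041/92554 ≈ 18935.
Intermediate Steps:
J = -48 (J = -4 + (-37 - 7) = -4 - 44 = -48)
j = -601/296 (j = -8/111 + 94/(-48) = -8*1/111 + 94*(-1/48) = -8/111 - 47/24 = -601/296 ≈ -2.0304)
(-73/(-154) - 129/j)*a - 459 = (-73/(-154) - 129/(-601/296))*303 - 459 = (-73*(-1/154) - 129*(-296/601))*303 - 459 = (73/154 + 38184/601)*303 - 459 = (5924209/92554)*303 - 459 = 1795035327/92554 - 459 = 1752553041/92554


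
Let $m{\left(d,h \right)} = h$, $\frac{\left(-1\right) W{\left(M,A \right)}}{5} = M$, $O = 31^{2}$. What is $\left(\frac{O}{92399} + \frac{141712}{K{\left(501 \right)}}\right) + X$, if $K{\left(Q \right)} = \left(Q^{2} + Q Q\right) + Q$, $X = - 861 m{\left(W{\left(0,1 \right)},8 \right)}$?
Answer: $- \frac{18811858774145}{2731222041} \approx -6887.7$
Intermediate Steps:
$O = 961$
$W{\left(M,A \right)} = - 5 M$
$X = -6888$ ($X = \left(-861\right) 8 = -6888$)
$K{\left(Q \right)} = Q + 2 Q^{2}$ ($K{\left(Q \right)} = \left(Q^{2} + Q^{2}\right) + Q = 2 Q^{2} + Q = Q + 2 Q^{2}$)
$\left(\frac{O}{92399} + \frac{141712}{K{\left(501 \right)}}\right) + X = \left(\frac{961}{92399} + \frac{141712}{501 \left(1 + 2 \cdot 501\right)}\right) - 6888 = \left(961 \cdot \frac{1}{92399} + \frac{141712}{501 \left(1 + 1002\right)}\right) - 6888 = \left(\frac{961}{92399} + \frac{141712}{501 \cdot 1003}\right) - 6888 = \left(\frac{961}{92399} + \frac{141712}{502503}\right) - 6888 = \left(\frac{961}{92399} + 141712 \cdot \frac{1}{502503}\right) - 6888 = \left(\frac{961}{92399} + \frac{8336}{29559}\right) - 6888 = \frac{798644263}{2731222041} - 6888 = - \frac{18811858774145}{2731222041}$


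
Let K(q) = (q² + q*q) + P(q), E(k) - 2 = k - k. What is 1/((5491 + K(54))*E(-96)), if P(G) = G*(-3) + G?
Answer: 1/22430 ≈ 4.4583e-5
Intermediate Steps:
E(k) = 2 (E(k) = 2 + (k - k) = 2 + 0 = 2)
P(G) = -2*G (P(G) = -3*G + G = -2*G)
K(q) = -2*q + 2*q² (K(q) = (q² + q*q) - 2*q = (q² + q²) - 2*q = 2*q² - 2*q = -2*q + 2*q²)
1/((5491 + K(54))*E(-96)) = 1/((5491 + 2*54*(-1 + 54))*2) = (½)/(5491 + 2*54*53) = (½)/(5491 + 5724) = (½)/11215 = (1/11215)*(½) = 1/22430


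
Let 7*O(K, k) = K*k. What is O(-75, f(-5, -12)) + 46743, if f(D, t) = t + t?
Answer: 329001/7 ≈ 47000.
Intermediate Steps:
f(D, t) = 2*t
O(K, k) = K*k/7 (O(K, k) = (K*k)/7 = K*k/7)
O(-75, f(-5, -12)) + 46743 = (1/7)*(-75)*(2*(-12)) + 46743 = (1/7)*(-75)*(-24) + 46743 = 1800/7 + 46743 = 329001/7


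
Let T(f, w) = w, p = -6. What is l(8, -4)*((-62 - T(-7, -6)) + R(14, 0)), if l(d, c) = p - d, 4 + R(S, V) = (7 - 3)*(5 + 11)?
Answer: -56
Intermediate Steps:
R(S, V) = 60 (R(S, V) = -4 + (7 - 3)*(5 + 11) = -4 + 4*16 = -4 + 64 = 60)
l(d, c) = -6 - d
l(8, -4)*((-62 - T(-7, -6)) + R(14, 0)) = (-6 - 1*8)*((-62 - 1*(-6)) + 60) = (-6 - 8)*((-62 + 6) + 60) = -14*(-56 + 60) = -14*4 = -56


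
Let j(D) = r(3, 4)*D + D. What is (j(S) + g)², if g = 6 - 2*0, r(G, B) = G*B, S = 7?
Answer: 9409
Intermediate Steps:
r(G, B) = B*G
g = 6 (g = 6 + 0 = 6)
j(D) = 13*D (j(D) = (4*3)*D + D = 12*D + D = 13*D)
(j(S) + g)² = (13*7 + 6)² = (91 + 6)² = 97² = 9409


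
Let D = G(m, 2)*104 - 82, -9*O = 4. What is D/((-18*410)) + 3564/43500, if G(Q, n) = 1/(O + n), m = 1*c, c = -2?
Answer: 1572727/18726750 ≈ 0.083983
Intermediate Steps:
O = -4/9 (O = -⅑*4 = -4/9 ≈ -0.44444)
m = -2 (m = 1*(-2) = -2)
G(Q, n) = 1/(-4/9 + n)
D = -106/7 (D = (9/(-4 + 9*2))*104 - 82 = (9/(-4 + 18))*104 - 82 = (9/14)*104 - 82 = 468/7 - 82 = -106/7 ≈ -15.143)
D/((-18*410)) + 3564/43500 = -106/(7*((-18*410))) + 3564/43500 = -106/7/(-7380) + 3564*(1/43500) = -106/7*(-1/7380) + 297/3625 = 53/25830 + 297/3625 = 1572727/18726750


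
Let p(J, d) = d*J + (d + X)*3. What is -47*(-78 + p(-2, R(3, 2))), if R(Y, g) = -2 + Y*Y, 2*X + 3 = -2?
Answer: 7379/2 ≈ 3689.5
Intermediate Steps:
X = -5/2 (X = -3/2 + (½)*(-2) = -3/2 - 1 = -5/2 ≈ -2.5000)
R(Y, g) = -2 + Y²
p(J, d) = -15/2 + 3*d + J*d (p(J, d) = d*J + (d - 5/2)*3 = J*d + (-5/2 + d)*3 = J*d + (-15/2 + 3*d) = -15/2 + 3*d + J*d)
-47*(-78 + p(-2, R(3, 2))) = -47*(-78 + (-15/2 + 3*(-2 + 3²) - 2*(-2 + 3²))) = -47*(-78 + (-15/2 + 3*(-2 + 9) - 2*(-2 + 9))) = -47*(-78 + (-15/2 + 3*7 - 2*7)) = -47*(-78 + (-15/2 + 21 - 14)) = -47*(-78 - ½) = -47*(-157/2) = 7379/2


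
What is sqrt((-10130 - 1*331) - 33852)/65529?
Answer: I*sqrt(44313)/65529 ≈ 0.0032124*I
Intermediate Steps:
sqrt((-10130 - 1*331) - 33852)/65529 = sqrt((-10130 - 331) - 33852)*(1/65529) = sqrt(-10461 - 33852)*(1/65529) = sqrt(-44313)*(1/65529) = (I*sqrt(44313))*(1/65529) = I*sqrt(44313)/65529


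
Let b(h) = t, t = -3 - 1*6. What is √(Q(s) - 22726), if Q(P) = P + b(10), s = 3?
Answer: 2*I*√5683 ≈ 150.77*I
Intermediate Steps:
t = -9 (t = -3 - 6 = -9)
b(h) = -9
Q(P) = -9 + P (Q(P) = P - 9 = -9 + P)
√(Q(s) - 22726) = √((-9 + 3) - 22726) = √(-6 - 22726) = √(-22732) = 2*I*√5683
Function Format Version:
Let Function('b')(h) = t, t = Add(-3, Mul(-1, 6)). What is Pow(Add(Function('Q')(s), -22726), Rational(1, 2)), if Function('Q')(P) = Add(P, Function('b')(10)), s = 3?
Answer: Mul(2, I, Pow(5683, Rational(1, 2))) ≈ Mul(150.77, I)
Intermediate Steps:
t = -9 (t = Add(-3, -6) = -9)
Function('b')(h) = -9
Function('Q')(P) = Add(-9, P) (Function('Q')(P) = Add(P, -9) = Add(-9, P))
Pow(Add(Function('Q')(s), -22726), Rational(1, 2)) = Pow(Add(Add(-9, 3), -22726), Rational(1, 2)) = Pow(Add(-6, -22726), Rational(1, 2)) = Pow(-22732, Rational(1, 2)) = Mul(2, I, Pow(5683, Rational(1, 2)))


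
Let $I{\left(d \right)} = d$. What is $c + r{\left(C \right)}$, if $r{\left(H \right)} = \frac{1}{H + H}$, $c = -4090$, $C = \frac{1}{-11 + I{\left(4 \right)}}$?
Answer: $- \frac{8187}{2} \approx -4093.5$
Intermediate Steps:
$C = - \frac{1}{7}$ ($C = \frac{1}{-11 + 4} = \frac{1}{-7} = - \frac{1}{7} \approx -0.14286$)
$r{\left(H \right)} = \frac{1}{2 H}$
$c + r{\left(C \right)} = -4090 + \frac{1}{2 \left(- \frac{1}{7}\right)} = -4090 + \frac{1}{2} \left(-7\right) = -4090 - \frac{7}{2} = - \frac{8187}{2}$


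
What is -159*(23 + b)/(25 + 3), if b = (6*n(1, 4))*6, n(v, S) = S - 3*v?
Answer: -9381/28 ≈ -335.04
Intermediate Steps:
n(v, S) = S - 3*v
b = 36 (b = (6*(4 - 3*1))*6 = (6*(4 - 3))*6 = (6*1)*6 = 6*6 = 36)
-159*(23 + b)/(25 + 3) = -159*(23 + 36)/(25 + 3) = -9381/28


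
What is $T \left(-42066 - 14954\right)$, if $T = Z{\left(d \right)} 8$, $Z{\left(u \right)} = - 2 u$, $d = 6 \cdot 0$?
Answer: $0$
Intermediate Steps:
$d = 0$
$T = 0$ ($T = \left(-2\right) 0 \cdot 8 = 0 \cdot 8 = 0$)
$T \left(-42066 - 14954\right) = 0 \left(-42066 - 14954\right) = 0 \left(-57020\right) = 0$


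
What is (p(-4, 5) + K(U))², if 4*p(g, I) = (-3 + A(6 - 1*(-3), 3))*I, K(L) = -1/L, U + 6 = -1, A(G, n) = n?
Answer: 1/49 ≈ 0.020408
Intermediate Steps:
U = -7 (U = -6 - 1 = -7)
p(g, I) = 0 (p(g, I) = ((-3 + 3)*I)/4 = (0*I)/4 = (¼)*0 = 0)
(p(-4, 5) + K(U))² = (0 - 1/(-7))² = (0 - 1*(-⅐))² = (0 + ⅐)² = (⅐)² = 1/49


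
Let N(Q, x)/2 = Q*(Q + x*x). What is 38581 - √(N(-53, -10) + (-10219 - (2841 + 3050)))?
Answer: 38581 - 2*I*√5273 ≈ 38581.0 - 145.23*I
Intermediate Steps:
N(Q, x) = 2*Q*(Q + x²) (N(Q, x) = 2*(Q*(Q + x*x)) = 2*(Q*(Q + x²)) = 2*Q*(Q + x²))
38581 - √(N(-53, -10) + (-10219 - (2841 + 3050))) = 38581 - √(2*(-53)*(-53 + (-10)²) + (-10219 - (2841 + 3050))) = 38581 - √(2*(-53)*(-53 + 100) + (-10219 - 1*5891)) = 38581 - √(2*(-53)*47 + (-10219 - 5891)) = 38581 - √(-4982 - 16110) = 38581 - √(-21092) = 38581 - 2*I*√5273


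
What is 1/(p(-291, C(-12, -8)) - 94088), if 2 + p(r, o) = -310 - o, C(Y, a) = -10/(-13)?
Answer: -13/1227210 ≈ -1.0593e-5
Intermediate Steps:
C(Y, a) = 10/13 (C(Y, a) = -10*(-1/13) = 10/13)
p(r, o) = -312 - o (p(r, o) = -2 + (-310 - o) = -312 - o)
1/(p(-291, C(-12, -8)) - 94088) = 1/((-312 - 1*10/13) - 94088) = 1/((-312 - 10/13) - 94088) = 1/(-4066/13 - 94088) = 1/(-1227210/13) = -13/1227210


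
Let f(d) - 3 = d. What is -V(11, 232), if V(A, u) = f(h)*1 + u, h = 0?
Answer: -235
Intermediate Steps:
f(d) = 3 + d
V(A, u) = 3 + u (V(A, u) = (3 + 0)*1 + u = 3*1 + u = 3 + u)
-V(11, 232) = -(3 + 232) = -1*235 = -235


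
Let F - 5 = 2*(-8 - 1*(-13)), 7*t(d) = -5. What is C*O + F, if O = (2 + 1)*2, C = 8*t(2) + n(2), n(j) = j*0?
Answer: -135/7 ≈ -19.286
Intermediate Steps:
t(d) = -5/7 (t(d) = (⅐)*(-5) = -5/7)
n(j) = 0
C = -40/7 (C = 8*(-5/7) + 0 = -40/7 + 0 = -40/7 ≈ -5.7143)
F = 15 (F = 5 + 2*(-8 - 1*(-13)) = 5 + 2*(-8 + 13) = 5 + 2*5 = 5 + 10 = 15)
O = 6 (O = 3*2 = 6)
C*O + F = -40/7*6 + 15 = -240/7 + 15 = -135/7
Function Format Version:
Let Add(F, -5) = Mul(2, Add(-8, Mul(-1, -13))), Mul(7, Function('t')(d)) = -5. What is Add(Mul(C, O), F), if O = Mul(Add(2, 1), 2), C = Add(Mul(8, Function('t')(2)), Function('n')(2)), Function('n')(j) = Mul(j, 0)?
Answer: Rational(-135, 7) ≈ -19.286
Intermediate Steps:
Function('t')(d) = Rational(-5, 7) (Function('t')(d) = Mul(Rational(1, 7), -5) = Rational(-5, 7))
Function('n')(j) = 0
C = Rational(-40, 7) (C = Add(Mul(8, Rational(-5, 7)), 0) = Add(Rational(-40, 7), 0) = Rational(-40, 7) ≈ -5.7143)
F = 15 (F = Add(5, Mul(2, Add(-8, Mul(-1, -13)))) = Add(5, Mul(2, Add(-8, 13))) = Add(5, Mul(2, 5)) = Add(5, 10) = 15)
O = 6 (O = Mul(3, 2) = 6)
Add(Mul(C, O), F) = Add(Mul(Rational(-40, 7), 6), 15) = Add(Rational(-240, 7), 15) = Rational(-135, 7)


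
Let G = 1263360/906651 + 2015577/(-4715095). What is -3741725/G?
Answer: -5331890271118285875/1376479172191 ≈ -3.8736e+6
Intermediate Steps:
G = 1376479172191/1424981865615 (G = 1263360*(1/906651) + 2015577*(-1/4715095) = 421120/302217 - 2015577/4715095 = 1376479172191/1424981865615 ≈ 0.96596)
-3741725/G = -3741725/1376479172191/1424981865615 = -3741725*1424981865615/1376479172191 = -5331890271118285875/1376479172191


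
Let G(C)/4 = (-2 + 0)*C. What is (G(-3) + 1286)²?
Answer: 1716100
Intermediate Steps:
G(C) = -8*C (G(C) = 4*((-2 + 0)*C) = 4*(-2*C) = -8*C)
(G(-3) + 1286)² = (-8*(-3) + 1286)² = (24 + 1286)² = 1310² = 1716100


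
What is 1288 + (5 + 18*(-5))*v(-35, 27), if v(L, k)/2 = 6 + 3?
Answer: -242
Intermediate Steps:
v(L, k) = 18 (v(L, k) = 2*(6 + 3) = 2*9 = 18)
1288 + (5 + 18*(-5))*v(-35, 27) = 1288 + (5 + 18*(-5))*18 = 1288 + (5 - 90)*18 = 1288 - 85*18 = 1288 - 1530 = -242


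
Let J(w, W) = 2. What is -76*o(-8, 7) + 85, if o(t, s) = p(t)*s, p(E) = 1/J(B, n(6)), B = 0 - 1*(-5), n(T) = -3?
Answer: -181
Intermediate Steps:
B = 5 (B = 0 + 5 = 5)
p(E) = ½ (p(E) = 1/2 = ½)
o(t, s) = s/2
-76*o(-8, 7) + 85 = -38*7 + 85 = -76*7/2 + 85 = -266 + 85 = -181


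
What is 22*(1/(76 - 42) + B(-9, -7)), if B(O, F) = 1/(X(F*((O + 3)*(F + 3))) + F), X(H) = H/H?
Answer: -154/51 ≈ -3.0196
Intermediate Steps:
X(H) = 1
B(O, F) = 1/(1 + F)
22*(1/(76 - 42) + B(-9, -7)) = 22*(1/(76 - 42) + 1/(1 - 7)) = 22*(1/34 + 1/(-6)) = 22*(1/34 - ⅙) = 22*(-7/51) = -154/51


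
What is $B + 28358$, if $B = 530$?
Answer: $28888$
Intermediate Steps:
$B + 28358 = 530 + 28358 = 28888$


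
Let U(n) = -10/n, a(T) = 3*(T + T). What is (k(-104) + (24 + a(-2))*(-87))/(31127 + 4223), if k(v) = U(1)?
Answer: -527/17675 ≈ -0.029816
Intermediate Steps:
a(T) = 6*T (a(T) = 3*(2*T) = 6*T)
k(v) = -10 (k(v) = -10/1 = -10*1 = -10)
(k(-104) + (24 + a(-2))*(-87))/(31127 + 4223) = (-10 + (24 + 6*(-2))*(-87))/(31127 + 4223) = (-10 + (24 - 12)*(-87))/35350 = (-10 + 12*(-87))*(1/35350) = (-10 - 1044)*(1/35350) = -1054*1/35350 = -527/17675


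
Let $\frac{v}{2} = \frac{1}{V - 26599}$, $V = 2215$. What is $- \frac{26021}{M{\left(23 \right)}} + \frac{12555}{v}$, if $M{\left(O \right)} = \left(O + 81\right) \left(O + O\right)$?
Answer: $- \frac{732289585061}{4784} \approx -1.5307 \cdot 10^{8}$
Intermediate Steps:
$M{\left(O \right)} = 2 O \left(81 + O\right)$ ($M{\left(O \right)} = \left(81 + O\right) 2 O = 2 O \left(81 + O\right)$)
$v = - \frac{1}{12192}$ ($v = \frac{2}{2215 - 26599} = \frac{2}{-24384} = 2 \left(- \frac{1}{24384}\right) = - \frac{1}{12192} \approx -8.2021 \cdot 10^{-5}$)
$- \frac{26021}{M{\left(23 \right)}} + \frac{12555}{v} = - \frac{26021}{2 \cdot 23 \left(81 + 23\right)} + \frac{12555}{- \frac{1}{12192}} = - \frac{26021}{2 \cdot 23 \cdot 104} + 12555 \left(-12192\right) = - \frac{26021}{4784} - 153070560 = - \frac{732289585061}{4784}$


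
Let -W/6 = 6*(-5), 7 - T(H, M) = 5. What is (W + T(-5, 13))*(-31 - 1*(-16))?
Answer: -2730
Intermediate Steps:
T(H, M) = 2 (T(H, M) = 7 - 1*5 = 7 - 5 = 2)
W = 180 (W = -36*(-5) = -6*(-30) = 180)
(W + T(-5, 13))*(-31 - 1*(-16)) = (180 + 2)*(-31 - 1*(-16)) = 182*(-31 + 16) = 182*(-15) = -2730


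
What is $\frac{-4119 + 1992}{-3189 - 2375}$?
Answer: $\frac{2127}{5564} \approx 0.38228$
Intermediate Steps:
$\frac{-4119 + 1992}{-3189 - 2375} = - \frac{2127}{-5564} = \left(-2127\right) \left(- \frac{1}{5564}\right) = \frac{2127}{5564}$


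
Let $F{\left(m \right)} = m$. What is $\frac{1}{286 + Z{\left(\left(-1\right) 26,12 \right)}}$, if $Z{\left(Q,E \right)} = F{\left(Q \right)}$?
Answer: $\frac{1}{260} \approx 0.0038462$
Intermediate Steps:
$Z{\left(Q,E \right)} = Q$
$\frac{1}{286 + Z{\left(\left(-1\right) 26,12 \right)}} = \frac{1}{286 - 26} = \frac{1}{260}$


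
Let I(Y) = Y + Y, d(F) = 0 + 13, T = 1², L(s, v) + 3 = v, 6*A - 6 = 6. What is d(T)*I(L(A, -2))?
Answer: -130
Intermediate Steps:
A = 2 (A = 1 + (⅙)*6 = 1 + 1 = 2)
L(s, v) = -3 + v
T = 1
d(F) = 13
I(Y) = 2*Y
d(T)*I(L(A, -2)) = 13*(2*(-3 - 2)) = 13*(2*(-5)) = 13*(-10) = -130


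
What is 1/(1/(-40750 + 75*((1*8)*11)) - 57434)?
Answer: -34150/1961371101 ≈ -1.7411e-5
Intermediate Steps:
1/(1/(-40750 + 75*((1*8)*11)) - 57434) = 1/(1/(-40750 + 75*(8*11)) - 57434) = 1/(1/(-40750 + 75*88) - 57434) = 1/(1/(-40750 + 6600) - 57434) = 1/(1/(-34150) - 57434) = 1/(-1/34150 - 57434) = 1/(-1961371101/34150) = -34150/1961371101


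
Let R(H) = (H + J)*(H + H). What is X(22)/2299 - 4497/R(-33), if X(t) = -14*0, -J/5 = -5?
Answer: -1499/176 ≈ -8.5170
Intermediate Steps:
J = 25 (J = -5*(-5) = 25)
X(t) = 0
R(H) = 2*H*(25 + H) (R(H) = (H + 25)*(H + H) = (25 + H)*(2*H) = 2*H*(25 + H))
X(22)/2299 - 4497/R(-33) = 0/2299 - 4497*(-1/(66*(25 - 33))) = 0*(1/2299) - 4497/(2*(-33)*(-8)) = 0 - 4497/528 = 0 - 4497*1/528 = 0 - 1499/176 = -1499/176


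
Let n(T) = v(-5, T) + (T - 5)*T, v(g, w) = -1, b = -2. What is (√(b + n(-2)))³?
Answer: 11*√11 ≈ 36.483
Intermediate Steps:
n(T) = -1 + T*(-5 + T) (n(T) = -1 + (T - 5)*T = -1 + (-5 + T)*T = -1 + T*(-5 + T))
(√(b + n(-2)))³ = (√(-2 + (-1 + (-2)² - 5*(-2))))³ = (√(-2 + (-1 + 4 + 10)))³ = (√(-2 + 13))³ = (√11)³ = 11*√11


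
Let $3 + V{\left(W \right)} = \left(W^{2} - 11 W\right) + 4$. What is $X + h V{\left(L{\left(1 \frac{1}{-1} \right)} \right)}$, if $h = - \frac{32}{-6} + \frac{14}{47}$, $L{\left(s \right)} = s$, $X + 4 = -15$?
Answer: $\frac{7643}{141} \approx 54.206$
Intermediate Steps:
$X = -19$ ($X = -4 - 15 = -19$)
$V{\left(W \right)} = 1 + W^{2} - 11 W$ ($V{\left(W \right)} = -3 + \left(\left(W^{2} - 11 W\right) + 4\right) = -3 + \left(4 + W^{2} - 11 W\right) = 1 + W^{2} - 11 W$)
$h = \frac{794}{141}$ ($h = \left(-32\right) \left(- \frac{1}{6}\right) + 14 \cdot \frac{1}{47} = \frac{16}{3} + \frac{14}{47} = \frac{794}{141} \approx 5.6312$)
$X + h V{\left(L{\left(1 \frac{1}{-1} \right)} \right)} = -19 + \frac{794 \left(1 + \left(1 \frac{1}{-1}\right)^{2} - 11 \cdot 1 \frac{1}{-1}\right)}{141} = -19 + \frac{794 \left(1 + \left(1 \left(-1\right)\right)^{2} - 11 \cdot 1 \left(-1\right)\right)}{141} = -19 + \frac{794 \left(1 + \left(-1\right)^{2} - -11\right)}{141} = -19 + \frac{794 \left(1 + 1 + 11\right)}{141} = -19 + \frac{794}{141} \cdot 13 = -19 + \frac{10322}{141} = \frac{7643}{141}$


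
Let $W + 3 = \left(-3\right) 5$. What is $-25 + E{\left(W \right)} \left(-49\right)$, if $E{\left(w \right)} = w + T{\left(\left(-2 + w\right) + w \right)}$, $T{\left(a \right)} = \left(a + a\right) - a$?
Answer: $2719$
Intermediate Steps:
$T{\left(a \right)} = a$ ($T{\left(a \right)} = 2 a - a = a$)
$W = -18$ ($W = -3 - 15 = -18$)
$E{\left(w \right)} = -2 + 3 w$ ($E{\left(w \right)} = w + \left(\left(-2 + w\right) + w\right) = w + \left(-2 + 2 w\right) = -2 + 3 w$)
$-25 + E{\left(W \right)} \left(-49\right) = -25 + \left(-2 + 3 \left(-18\right)\right) \left(-49\right) = -25 + \left(-2 - 54\right) \left(-49\right) = -25 - -2744 = -25 + 2744 = 2719$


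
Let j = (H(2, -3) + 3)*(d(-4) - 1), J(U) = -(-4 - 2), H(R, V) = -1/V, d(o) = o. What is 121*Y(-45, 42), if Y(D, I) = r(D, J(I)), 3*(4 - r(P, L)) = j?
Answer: 10406/9 ≈ 1156.2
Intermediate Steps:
J(U) = 6 (J(U) = -1*(-6) = 6)
j = -50/3 (j = (-1/(-3) + 3)*(-4 - 1) = (-1*(-1/3) + 3)*(-5) = (1/3 + 3)*(-5) = (10/3)*(-5) = -50/3 ≈ -16.667)
r(P, L) = 86/9 (r(P, L) = 4 - 1/3*(-50/3) = 4 + 50/9 = 86/9)
Y(D, I) = 86/9
121*Y(-45, 42) = 121*(86/9) = 10406/9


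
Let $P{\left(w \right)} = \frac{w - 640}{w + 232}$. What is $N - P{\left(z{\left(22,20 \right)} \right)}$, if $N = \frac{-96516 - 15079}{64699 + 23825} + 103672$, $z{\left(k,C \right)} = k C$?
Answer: $\frac{16060406039}{154917} \approx 1.0367 \cdot 10^{5}$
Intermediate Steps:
$z{\left(k,C \right)} = C k$
$N = \frac{9177348533}{88524}$ ($N = - \frac{111595}{88524} + 103672 = \frac{9177348533}{88524} \approx 1.0367 \cdot 10^{5}$)
$P{\left(w \right)} = \frac{-640 + w}{232 + w}$
$N - P{\left(z{\left(22,20 \right)} \right)} = \frac{9177348533}{88524} - \frac{-640 + 20 \cdot 22}{232 + 20 \cdot 22} = \frac{9177348533}{88524} - \frac{-640 + 440}{232 + 440} = \frac{9177348533}{88524} - \frac{1}{672} \left(-200\right) = \frac{9177348533}{88524} - - \frac{25}{84} = \frac{9177348533}{88524} + \frac{25}{84} = \frac{16060406039}{154917}$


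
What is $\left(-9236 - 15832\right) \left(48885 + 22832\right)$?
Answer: $-1797801756$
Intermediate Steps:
$\left(-9236 - 15832\right) \left(48885 + 22832\right) = \left(-25068\right) 71717 = -1797801756$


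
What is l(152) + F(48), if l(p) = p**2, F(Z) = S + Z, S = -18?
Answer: 23134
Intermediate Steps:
F(Z) = -18 + Z
l(152) + F(48) = 152**2 + (-18 + 48) = 23104 + 30 = 23134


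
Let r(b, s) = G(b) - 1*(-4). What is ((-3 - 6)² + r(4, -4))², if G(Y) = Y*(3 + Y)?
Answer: 12769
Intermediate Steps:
r(b, s) = 4 + b*(3 + b) (r(b, s) = b*(3 + b) - 1*(-4) = b*(3 + b) + 4 = 4 + b*(3 + b))
((-3 - 6)² + r(4, -4))² = ((-3 - 6)² + (4 + 4*(3 + 4)))² = ((-9)² + (4 + 4*7))² = (81 + (4 + 28))² = (81 + 32)² = 113² = 12769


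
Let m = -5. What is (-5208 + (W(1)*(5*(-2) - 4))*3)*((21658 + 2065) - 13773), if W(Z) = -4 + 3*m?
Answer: -43879500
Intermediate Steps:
W(Z) = -19 (W(Z) = -4 + 3*(-5) = -4 - 15 = -19)
(-5208 + (W(1)*(5*(-2) - 4))*3)*((21658 + 2065) - 13773) = (-5208 - 19*(5*(-2) - 4)*3)*((21658 + 2065) - 13773) = (-5208 - 19*(-10 - 4)*3)*(23723 - 13773) = (-5208 - 19*(-14)*3)*9950 = (-5208 + 266*3)*9950 = (-5208 + 798)*9950 = -4410*9950 = -43879500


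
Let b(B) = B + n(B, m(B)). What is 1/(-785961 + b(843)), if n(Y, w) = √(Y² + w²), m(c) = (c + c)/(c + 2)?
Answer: -186864626650/146710612804863093 - 237445*√714029/146710612804863093 ≈ -1.2751e-6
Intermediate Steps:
m(c) = 2*c/(2 + c) (m(c) = (2*c)/(2 + c) = 2*c/(2 + c))
b(B) = B + √(B² + 4*B²/(2 + B)²) (b(B) = B + √(B² + (2*B/(2 + B))²) = B + √(B² + 4*B²/(2 + B)²))
1/(-785961 + b(843)) = 1/(-785961 + (843 + √(843² + 4*843²/(2 + 843)²))) = 1/(-785961 + (843 + √(710649 + 4*710649/845²))) = 1/(-785961 + (843 + √(710649 + 4*710649*(1/714025)))) = 1/(-785961 + (843 + √(710649 + 2842596/714025))) = 1/(-785961 + (843 + √(507423994821/714025))) = 1/(-785961 + (843 + 843*√714029/845)) = 1/(-785118 + 843*√714029/845)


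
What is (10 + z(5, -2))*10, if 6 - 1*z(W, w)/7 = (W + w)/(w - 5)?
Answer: 550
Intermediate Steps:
z(W, w) = 42 - 7*(W + w)/(-5 + w) (z(W, w) = 42 - 7*(W + w)/(w - 5) = 42 - 7*(W + w)/(-5 + w))
(10 + z(5, -2))*10 = (10 + 7*(-30 - 1*5 + 5*(-2))/(-5 - 2))*10 = (10 + 7*(-30 - 5 - 10)/(-7))*10 = (10 + 7*(-⅐)*(-45))*10 = (10 + 45)*10 = 55*10 = 550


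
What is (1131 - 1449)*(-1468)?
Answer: 466824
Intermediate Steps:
(1131 - 1449)*(-1468) = -318*(-1468) = 466824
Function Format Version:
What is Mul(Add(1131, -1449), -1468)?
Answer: 466824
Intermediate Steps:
Mul(Add(1131, -1449), -1468) = Mul(-318, -1468) = 466824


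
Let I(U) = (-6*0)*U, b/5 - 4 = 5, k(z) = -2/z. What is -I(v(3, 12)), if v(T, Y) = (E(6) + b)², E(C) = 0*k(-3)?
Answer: 0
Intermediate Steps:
E(C) = 0 (E(C) = 0*(-2/(-3)) = 0*(-2*(-⅓)) = 0*(⅔) = 0)
b = 45 (b = 20 + 5*5 = 20 + 25 = 45)
v(T, Y) = 2025 (v(T, Y) = (0 + 45)² = 45² = 2025)
I(U) = 0 (I(U) = 0*U = 0)
-I(v(3, 12)) = -1*0 = 0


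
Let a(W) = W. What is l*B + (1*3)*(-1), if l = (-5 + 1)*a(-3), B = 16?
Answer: 189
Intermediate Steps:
l = 12 (l = (-5 + 1)*(-3) = -4*(-3) = 12)
l*B + (1*3)*(-1) = 12*16 + (1*3)*(-1) = 192 + 3*(-1) = 192 - 3 = 189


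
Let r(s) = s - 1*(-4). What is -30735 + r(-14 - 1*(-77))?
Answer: -30668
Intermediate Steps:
r(s) = 4 + s (r(s) = s + 4 = 4 + s)
-30735 + r(-14 - 1*(-77)) = -30735 + (4 + (-14 - 1*(-77))) = -30735 + (4 + (-14 + 77)) = -30735 + (4 + 63) = -30735 + 67 = -30668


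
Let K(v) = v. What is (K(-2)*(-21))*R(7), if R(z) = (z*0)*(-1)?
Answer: 0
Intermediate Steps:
R(z) = 0 (R(z) = 0*(-1) = 0)
(K(-2)*(-21))*R(7) = -2*(-21)*0 = 42*0 = 0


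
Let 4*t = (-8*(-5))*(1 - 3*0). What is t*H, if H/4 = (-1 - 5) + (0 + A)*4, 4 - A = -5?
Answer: 1200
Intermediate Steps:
A = 9 (A = 4 - 1*(-5) = 4 + 5 = 9)
t = 10 (t = ((-8*(-5))*(1 - 3*0))/4 = ((-4*(-10))*(1 + 0))/4 = (40*1)/4 = (¼)*40 = 10)
H = 120 (H = 4*((-1 - 5) + (0 + 9)*4) = 4*(-6 + 9*4) = 4*(-6 + 36) = 4*30 = 120)
t*H = 10*120 = 1200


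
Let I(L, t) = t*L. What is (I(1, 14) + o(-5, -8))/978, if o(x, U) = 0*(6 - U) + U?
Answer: 1/163 ≈ 0.0061350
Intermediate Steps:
I(L, t) = L*t
o(x, U) = U (o(x, U) = 0 + U = U)
(I(1, 14) + o(-5, -8))/978 = (1*14 - 8)/978 = (14 - 8)/978 = (1/978)*6 = 1/163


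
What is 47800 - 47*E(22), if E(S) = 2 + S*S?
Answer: 24958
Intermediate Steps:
E(S) = 2 + S²
47800 - 47*E(22) = 47800 - 47*(2 + 22²) = 47800 - 47*(2 + 484) = 47800 - 47*486 = 47800 - 22842 = 24958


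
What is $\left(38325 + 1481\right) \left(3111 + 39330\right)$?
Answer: $1689406446$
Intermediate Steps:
$\left(38325 + 1481\right) \left(3111 + 39330\right) = 39806 \cdot 42441 = 1689406446$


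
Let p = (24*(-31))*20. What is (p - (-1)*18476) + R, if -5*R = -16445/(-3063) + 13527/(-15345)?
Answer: 93875586664/26112075 ≈ 3595.1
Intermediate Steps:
R = -23435036/26112075 (R = -(-16445/(-3063) + 13527/(-15345))/5 = -(-16445*(-1/3063) + 13527*(-1/15345))/5 = -(16445/3063 - 1503/1705)/5 = -1/5*23435036/5222415 = -23435036/26112075 ≈ -0.89748)
p = -14880 (p = -744*20 = -14880)
(p - (-1)*18476) + R = (-14880 - (-1)*18476) - 23435036/26112075 = (-14880 - 1*(-18476)) - 23435036/26112075 = (-14880 + 18476) - 23435036/26112075 = 3596 - 23435036/26112075 = 93875586664/26112075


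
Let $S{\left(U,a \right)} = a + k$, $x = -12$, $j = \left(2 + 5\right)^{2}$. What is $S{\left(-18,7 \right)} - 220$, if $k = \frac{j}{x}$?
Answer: $- \frac{2605}{12} \approx -217.08$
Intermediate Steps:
$j = 49$ ($j = 7^{2} = 49$)
$k = - \frac{49}{12}$ ($k = \frac{49}{-12} = 49 \left(- \frac{1}{12}\right) = - \frac{49}{12} \approx -4.0833$)
$S{\left(U,a \right)} = - \frac{49}{12} + a$ ($S{\left(U,a \right)} = a - \frac{49}{12} = - \frac{49}{12} + a$)
$S{\left(-18,7 \right)} - 220 = \left(- \frac{49}{12} + 7\right) - 220 = \frac{35}{12} - 220 = - \frac{2605}{12}$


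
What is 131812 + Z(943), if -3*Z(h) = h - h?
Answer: 131812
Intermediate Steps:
Z(h) = 0 (Z(h) = -(h - h)/3 = -⅓*0 = 0)
131812 + Z(943) = 131812 + 0 = 131812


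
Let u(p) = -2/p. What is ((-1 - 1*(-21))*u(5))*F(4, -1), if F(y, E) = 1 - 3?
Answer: 16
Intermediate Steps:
F(y, E) = -2
((-1 - 1*(-21))*u(5))*F(4, -1) = ((-1 - 1*(-21))*(-2/5))*(-2) = ((-1 + 21)*(-2*⅕))*(-2) = (20*(-⅖))*(-2) = -8*(-2) = 16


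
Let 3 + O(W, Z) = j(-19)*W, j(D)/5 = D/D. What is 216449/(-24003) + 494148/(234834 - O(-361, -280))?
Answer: -2811420701/405722709 ≈ -6.9294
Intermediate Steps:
j(D) = 5 (j(D) = 5*(D/D) = 5*1 = 5)
O(W, Z) = -3 + 5*W
216449/(-24003) + 494148/(234834 - O(-361, -280)) = 216449/(-24003) + 494148/(234834 - (-3 + 5*(-361))) = 216449*(-1/24003) + 494148/(234834 - (-3 - 1805)) = -216449/24003 + 494148/(234834 - 1*(-1808)) = -216449/24003 + 494148/(234834 + 1808) = -216449/24003 + 494148/236642 = -216449/24003 + 494148*(1/236642) = -216449/24003 + 247074/118321 = -2811420701/405722709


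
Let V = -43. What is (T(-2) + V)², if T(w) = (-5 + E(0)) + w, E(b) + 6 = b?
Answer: 3136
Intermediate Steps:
E(b) = -6 + b
T(w) = -11 + w (T(w) = (-5 + (-6 + 0)) + w = (-5 - 6) + w = -11 + w)
(T(-2) + V)² = ((-11 - 2) - 43)² = (-13 - 43)² = (-56)² = 3136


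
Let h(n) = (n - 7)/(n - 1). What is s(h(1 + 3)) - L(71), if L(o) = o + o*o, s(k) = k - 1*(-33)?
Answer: -5080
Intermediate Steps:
h(n) = (-7 + n)/(-1 + n)
s(k) = 33 + k (s(k) = k + 33 = 33 + k)
L(o) = o + o**2
s(h(1 + 3)) - L(71) = (33 + (-7 + (1 + 3))/(-1 + (1 + 3))) - 71*(1 + 71) = (33 + (-7 + 4)/(-1 + 4)) - 71*72 = (33 - 3/3) - 1*5112 = (33 + (1/3)*(-3)) - 5112 = (33 - 1) - 5112 = 32 - 5112 = -5080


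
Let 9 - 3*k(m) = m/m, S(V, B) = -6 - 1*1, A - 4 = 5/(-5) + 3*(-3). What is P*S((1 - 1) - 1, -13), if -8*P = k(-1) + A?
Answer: -35/12 ≈ -2.9167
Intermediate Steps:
A = -6 (A = 4 + (5/(-5) + 3*(-3)) = 4 + (5*(-1/5) - 9) = 4 + (-1 - 9) = 4 - 10 = -6)
S(V, B) = -7 (S(V, B) = -6 - 1 = -7)
k(m) = 8/3 (k(m) = 3 - m/(3*m) = 3 - 1/3*1 = 3 - 1/3 = 8/3)
P = 5/12 (P = -(8/3 - 6)/8 = -1/8*(-10/3) = 5/12 ≈ 0.41667)
P*S((1 - 1) - 1, -13) = (5/12)*(-7) = -35/12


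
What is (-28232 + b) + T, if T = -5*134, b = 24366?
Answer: -4536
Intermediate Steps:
T = -670
(-28232 + b) + T = (-28232 + 24366) - 670 = -3866 - 670 = -4536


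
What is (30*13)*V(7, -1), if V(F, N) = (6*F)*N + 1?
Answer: -15990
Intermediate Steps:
V(F, N) = 1 + 6*F*N (V(F, N) = 6*F*N + 1 = 1 + 6*F*N)
(30*13)*V(7, -1) = (30*13)*(1 + 6*7*(-1)) = 390*(1 - 42) = 390*(-41) = -15990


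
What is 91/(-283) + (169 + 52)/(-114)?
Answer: -72917/32262 ≈ -2.2602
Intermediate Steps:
91/(-283) + (169 + 52)/(-114) = 91*(-1/283) + 221*(-1/114) = -91/283 - 221/114 = -72917/32262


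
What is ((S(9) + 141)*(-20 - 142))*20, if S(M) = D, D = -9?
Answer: -427680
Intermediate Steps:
S(M) = -9
((S(9) + 141)*(-20 - 142))*20 = ((-9 + 141)*(-20 - 142))*20 = (132*(-162))*20 = -21384*20 = -427680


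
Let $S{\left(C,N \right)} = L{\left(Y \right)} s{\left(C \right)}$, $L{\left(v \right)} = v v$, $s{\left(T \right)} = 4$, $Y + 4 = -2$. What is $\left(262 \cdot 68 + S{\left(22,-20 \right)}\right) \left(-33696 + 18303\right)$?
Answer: $-276458280$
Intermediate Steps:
$Y = -6$ ($Y = -4 - 2 = -6$)
$L{\left(v \right)} = v^{2}$
$S{\left(C,N \right)} = 144$ ($S{\left(C,N \right)} = \left(-6\right)^{2} \cdot 4 = 36 \cdot 4 = 144$)
$\left(262 \cdot 68 + S{\left(22,-20 \right)}\right) \left(-33696 + 18303\right) = \left(262 \cdot 68 + 144\right) \left(-33696 + 18303\right) = \left(17816 + 144\right) \left(-15393\right) = 17960 \left(-15393\right) = -276458280$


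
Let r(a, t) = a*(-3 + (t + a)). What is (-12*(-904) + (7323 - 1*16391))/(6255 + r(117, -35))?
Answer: 890/7749 ≈ 0.11485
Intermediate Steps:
r(a, t) = a*(-3 + a + t) (r(a, t) = a*(-3 + (a + t)) = a*(-3 + a + t))
(-12*(-904) + (7323 - 1*16391))/(6255 + r(117, -35)) = (-12*(-904) + (7323 - 1*16391))/(6255 + 117*(-3 + 117 - 35)) = (10848 + (7323 - 16391))/(6255 + 117*79) = (10848 - 9068)/(6255 + 9243) = 1780/15498 = 1780*(1/15498) = 890/7749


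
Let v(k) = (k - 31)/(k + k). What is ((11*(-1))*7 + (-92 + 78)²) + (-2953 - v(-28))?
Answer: -158763/56 ≈ -2835.1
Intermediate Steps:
v(k) = (-31 + k)/(2*k) (v(k) = (-31 + k)/((2*k)) = (-31 + k)*(1/(2*k)) = (-31 + k)/(2*k))
((11*(-1))*7 + (-92 + 78)²) + (-2953 - v(-28)) = ((11*(-1))*7 + (-92 + 78)²) + (-2953 - (-31 - 28)/(2*(-28))) = (-11*7 + (-14)²) + (-2953 - (-1)*(-59)/(2*28)) = (-77 + 196) + (-2953 - 1*59/56) = 119 + (-2953 - 59/56) = 119 - 165427/56 = -158763/56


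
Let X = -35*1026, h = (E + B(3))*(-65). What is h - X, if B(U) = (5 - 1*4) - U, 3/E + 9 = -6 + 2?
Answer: 36055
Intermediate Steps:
E = -3/13 (E = 3/(-9 + (-6 + 2)) = 3/(-9 - 4) = 3/(-13) = 3*(-1/13) = -3/13 ≈ -0.23077)
B(U) = 1 - U (B(U) = (5 - 4) - U = 1 - U)
h = 145 (h = (-3/13 + (1 - 1*3))*(-65) = (-3/13 + (1 - 3))*(-65) = (-3/13 - 2)*(-65) = -29/13*(-65) = 145)
X = -35910
h - X = 145 - 1*(-35910) = 145 + 35910 = 36055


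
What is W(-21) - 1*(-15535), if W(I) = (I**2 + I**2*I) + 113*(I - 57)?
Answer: -2099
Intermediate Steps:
W(I) = -6441 + I**2 + I**3 + 113*I (W(I) = (I**2 + I**3) + 113*(-57 + I) = (I**2 + I**3) + (-6441 + 113*I) = -6441 + I**2 + I**3 + 113*I)
W(-21) - 1*(-15535) = (-6441 + (-21)**2 + (-21)**3 + 113*(-21)) - 1*(-15535) = (-6441 + 441 - 9261 - 2373) + 15535 = -17634 + 15535 = -2099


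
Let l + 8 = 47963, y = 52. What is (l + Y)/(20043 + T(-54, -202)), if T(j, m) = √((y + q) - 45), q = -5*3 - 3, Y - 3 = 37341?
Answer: 1709647857/401721860 - 85299*I*√11/401721860 ≈ 4.2558 - 0.00070423*I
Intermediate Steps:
Y = 37344 (Y = 3 + 37341 = 37344)
q = -18 (q = -15 - 3 = -18)
l = 47955 (l = -8 + 47963 = 47955)
T(j, m) = I*√11 (T(j, m) = √((52 - 18) - 45) = √(34 - 45) = √(-11) = I*√11)
(l + Y)/(20043 + T(-54, -202)) = (47955 + 37344)/(20043 + I*√11) = 85299/(20043 + I*√11)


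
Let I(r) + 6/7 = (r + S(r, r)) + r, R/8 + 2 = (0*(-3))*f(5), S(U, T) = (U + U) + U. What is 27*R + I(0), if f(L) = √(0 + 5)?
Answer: -3030/7 ≈ -432.86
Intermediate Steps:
f(L) = √5
S(U, T) = 3*U (S(U, T) = 2*U + U = 3*U)
R = -16 (R = -16 + 8*((0*(-3))*√5) = -16 + 8*(0*√5) = -16 + 8*0 = -16 + 0 = -16)
I(r) = -6/7 + 5*r (I(r) = -6/7 + ((r + 3*r) + r) = -6/7 + (4*r + r) = -6/7 + 5*r)
27*R + I(0) = 27*(-16) + (-6/7 + 5*0) = -432 + (-6/7 + 0) = -432 - 6/7 = -3030/7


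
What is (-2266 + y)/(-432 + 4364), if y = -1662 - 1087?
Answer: -5015/3932 ≈ -1.2754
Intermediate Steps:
y = -2749
(-2266 + y)/(-432 + 4364) = (-2266 - 2749)/(-432 + 4364) = -5015/3932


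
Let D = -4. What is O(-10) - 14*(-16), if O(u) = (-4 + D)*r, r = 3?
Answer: 200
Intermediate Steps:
O(u) = -24 (O(u) = (-4 - 4)*3 = -8*3 = -24)
O(-10) - 14*(-16) = -24 - 14*(-16) = -24 + 224 = 200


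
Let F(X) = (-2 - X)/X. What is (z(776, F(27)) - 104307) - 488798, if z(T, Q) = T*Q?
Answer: -16036339/27 ≈ -5.9394e+5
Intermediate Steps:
F(X) = (-2 - X)/X
z(T, Q) = Q*T
(z(776, F(27)) - 104307) - 488798 = (((-2 - 1*27)/27)*776 - 104307) - 488798 = (((-2 - 27)/27)*776 - 104307) - 488798 = (((1/27)*(-29))*776 - 104307) - 488798 = (-29/27*776 - 104307) - 488798 = (-22504/27 - 104307) - 488798 = -2838793/27 - 488798 = -16036339/27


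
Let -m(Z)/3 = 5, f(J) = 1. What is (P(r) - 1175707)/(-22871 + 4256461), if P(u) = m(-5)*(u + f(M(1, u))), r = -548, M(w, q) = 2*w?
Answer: -583751/2116795 ≈ -0.27577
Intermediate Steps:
m(Z) = -15 (m(Z) = -3*5 = -15)
P(u) = -15 - 15*u (P(u) = -15*(u + 1) = -15*(1 + u) = -15 - 15*u)
(P(r) - 1175707)/(-22871 + 4256461) = ((-15 - 15*(-548)) - 1175707)/(-22871 + 4256461) = ((-15 + 8220) - 1175707)/4233590 = (8205 - 1175707)*(1/4233590) = -1167502*1/4233590 = -583751/2116795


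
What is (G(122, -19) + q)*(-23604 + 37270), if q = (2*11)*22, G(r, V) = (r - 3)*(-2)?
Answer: 3361836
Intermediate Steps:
G(r, V) = 6 - 2*r (G(r, V) = (-3 + r)*(-2) = 6 - 2*r)
q = 484 (q = 22*22 = 484)
(G(122, -19) + q)*(-23604 + 37270) = ((6 - 2*122) + 484)*(-23604 + 37270) = ((6 - 244) + 484)*13666 = (-238 + 484)*13666 = 246*13666 = 3361836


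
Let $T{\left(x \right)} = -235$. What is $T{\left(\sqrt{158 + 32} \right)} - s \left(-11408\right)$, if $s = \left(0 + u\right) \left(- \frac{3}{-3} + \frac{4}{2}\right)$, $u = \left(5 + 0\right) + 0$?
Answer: $170885$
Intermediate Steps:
$u = 5$ ($u = 5 + 0 = 5$)
$s = 15$ ($s = \left(0 + 5\right) \left(- \frac{3}{-3} + \frac{4}{2}\right) = 5 \left(\left(-3\right) \left(- \frac{1}{3}\right) + 4 \cdot \frac{1}{2}\right) = 5 \left(1 + 2\right) = 5 \cdot 3 = 15$)
$T{\left(\sqrt{158 + 32} \right)} - s \left(-11408\right) = -235 - 15 \left(-11408\right) = -235 - -171120 = -235 + 171120 = 170885$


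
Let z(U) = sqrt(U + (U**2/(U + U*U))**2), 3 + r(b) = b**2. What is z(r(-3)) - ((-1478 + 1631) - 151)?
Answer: -2 + sqrt(330)/7 ≈ 0.59513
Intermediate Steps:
r(b) = -3 + b**2
z(U) = sqrt(U + U**4/(U + U**2)**2) (z(U) = sqrt(U + (U**2/(U + U**2))**2) = sqrt(U + U**4/(U + U**2)**2))
z(r(-3)) - ((-1478 + 1631) - 151) = sqrt((-3 + (-3)**2) + (-3 + (-3)**2)**2/(1 + (-3 + (-3)**2))**2) - ((-1478 + 1631) - 151) = sqrt((-3 + 9) + (-3 + 9)**2/(1 + (-3 + 9))**2) - (153 - 151) = sqrt(6 + 6**2/(1 + 6)**2) - 1*2 = sqrt(6 + 36/7**2) - 2 = sqrt(6 + 36*(1/49)) - 2 = sqrt(6 + 36/49) - 2 = sqrt(330/49) - 2 = sqrt(330)/7 - 2 = -2 + sqrt(330)/7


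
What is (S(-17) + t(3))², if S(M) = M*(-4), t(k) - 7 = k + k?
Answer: 6561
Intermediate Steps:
t(k) = 7 + 2*k (t(k) = 7 + (k + k) = 7 + 2*k)
S(M) = -4*M
(S(-17) + t(3))² = (-4*(-17) + (7 + 2*3))² = (68 + (7 + 6))² = (68 + 13)² = 81² = 6561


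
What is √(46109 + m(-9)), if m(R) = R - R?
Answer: 7*√941 ≈ 214.73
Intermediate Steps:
m(R) = 0
√(46109 + m(-9)) = √(46109 + 0) = √46109 = 7*√941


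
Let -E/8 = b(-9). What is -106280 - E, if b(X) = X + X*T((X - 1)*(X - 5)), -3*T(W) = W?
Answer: -102992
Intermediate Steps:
T(W) = -W/3
b(X) = X - X*(-1 + X)*(-5 + X)/3 (b(X) = X + X*(-(X - 1)*(X - 5)/3) = X + X*(-(-1 + X)*(-5 + X)/3) = X - X*(-1 + X)*(-5 + X)/3)
E = -3288 (E = -8*(-9)*(-2 - 1*(-9)² + 6*(-9))/3 = -8*(-9)*(-2 - 1*81 - 54)/3 = -8*(-9)*(-2 - 81 - 54)/3 = -8*(-9)*(-137)/3 = -8*411 = -3288)
-106280 - E = -106280 - 1*(-3288) = -106280 + 3288 = -102992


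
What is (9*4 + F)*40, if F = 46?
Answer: 3280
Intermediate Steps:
(9*4 + F)*40 = (9*4 + 46)*40 = (36 + 46)*40 = 82*40 = 3280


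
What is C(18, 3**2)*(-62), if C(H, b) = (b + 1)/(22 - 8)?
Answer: -310/7 ≈ -44.286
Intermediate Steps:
C(H, b) = 1/14 + b/14 (C(H, b) = (1 + b)/14 = (1 + b)*(1/14) = 1/14 + b/14)
C(18, 3**2)*(-62) = (1/14 + (1/14)*3**2)*(-62) = (1/14 + (1/14)*9)*(-62) = (1/14 + 9/14)*(-62) = (5/7)*(-62) = -310/7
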